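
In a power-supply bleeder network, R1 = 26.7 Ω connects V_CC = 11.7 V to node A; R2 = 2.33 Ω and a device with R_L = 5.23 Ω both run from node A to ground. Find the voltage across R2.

R2 ‖ R_L = (2.33 × 5.23)/(2.33 + 5.23) = 1.612 Ω.
Now apply the divider: V_out = 11.7 × 0.05693 = 0.6661 V.

V_out ≈ 0.666 V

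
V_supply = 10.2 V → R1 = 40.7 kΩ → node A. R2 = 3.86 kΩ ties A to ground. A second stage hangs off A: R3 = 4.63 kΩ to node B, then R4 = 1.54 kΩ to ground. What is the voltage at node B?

The second stage (R3 + R4 = 6.170 kΩ) loads node A in parallel with R2.
R2 ‖ (R3+R4) = 2.374 kΩ.
So V_A = 10.2 × 0.05513 = 0.5623 V.
Then the unloaded second divider: V_B = V_A × R4/(R3+R4) = 0.5623 × 0.2496 = 0.1403 V.

V_B ≈ 0.140 V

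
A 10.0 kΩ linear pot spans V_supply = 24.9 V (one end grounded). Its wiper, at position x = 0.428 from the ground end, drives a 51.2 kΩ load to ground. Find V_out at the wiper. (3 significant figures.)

V_out ≈ 10.2 V

Split the track: R_lower = x·R_p = 4.280 kΩ, R_upper = (1−x)·R_p = 5.720 kΩ.
(x·R_p) ‖ R_L = 3.950 kΩ.
Loaded-divider output: V_out = 24.9 × 0.4085 = 10.17 V.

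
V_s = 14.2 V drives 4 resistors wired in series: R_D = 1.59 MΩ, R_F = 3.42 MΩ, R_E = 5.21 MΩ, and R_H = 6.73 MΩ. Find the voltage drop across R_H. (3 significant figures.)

V ≈ 5.64 V

ΣR = 1.59 + 3.42 + 5.21 + 6.73 = 16.95 MΩ.
Voltage divider: V = V_s · (6.730 / 16.95) = 14.2 × 0.3971 = 5.638 V.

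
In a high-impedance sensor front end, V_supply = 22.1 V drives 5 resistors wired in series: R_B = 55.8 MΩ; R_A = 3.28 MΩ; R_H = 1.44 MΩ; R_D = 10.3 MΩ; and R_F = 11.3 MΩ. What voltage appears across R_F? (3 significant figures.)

ΣR = 55.8 + 3.28 + 1.44 + 10.3 + 11.3 = 82.12 MΩ.
Voltage divider: V = V_supply · (11.30 / 82.12) = 22.1 × 0.1376 = 3.041 V.

V ≈ 3.04 V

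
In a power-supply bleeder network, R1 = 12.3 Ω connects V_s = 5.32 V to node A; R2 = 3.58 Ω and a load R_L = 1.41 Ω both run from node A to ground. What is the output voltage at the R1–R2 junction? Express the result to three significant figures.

The load sits in parallel with R2, giving an effective lower resistance R2' = R2·R_L/(R2+R_L) = 1.012 Ω.
Voltage divider with the loaded lower leg: V_out = 5.32 × 1.012/(12.3 + 1.012) = 5.32 × 0.07599 = 0.4043 V.

V_out ≈ 0.404 V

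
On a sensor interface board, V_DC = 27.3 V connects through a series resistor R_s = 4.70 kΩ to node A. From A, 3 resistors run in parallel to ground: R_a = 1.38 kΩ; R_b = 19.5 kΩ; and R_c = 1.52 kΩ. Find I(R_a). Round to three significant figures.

I ≈ 2.56 mA

Parallel bank: R_p = 1/(1/1.38 + 1/19.5 + 1/1.52) = 0.6974 kΩ.
V_A = 27.3 × 0.6974/5.397 = 3.528 V.
Branch current I = V_A/R_a = 3.528/1.38 = 2.556 mA.
(Equivalently: I_total = 5.058 mA, then current-divider fraction G_k/ΣG = 0.5054.)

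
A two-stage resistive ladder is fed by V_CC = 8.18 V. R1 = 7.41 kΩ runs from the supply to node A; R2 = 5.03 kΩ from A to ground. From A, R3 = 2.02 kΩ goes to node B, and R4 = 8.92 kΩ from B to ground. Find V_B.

The second stage (R3 + R4 = 10.94 kΩ) loads node A in parallel with R2.
R2 ‖ (R3+R4) = 3.446 kΩ.
So V_A = 8.18 × 0.3174 = 2.596 V.
V_B = V_A × 0.8154 = 2.117 V.

V_B ≈ 2.12 V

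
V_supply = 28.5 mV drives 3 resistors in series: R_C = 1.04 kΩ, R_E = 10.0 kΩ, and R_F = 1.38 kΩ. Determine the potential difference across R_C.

ΣR = 1.04 + 10.0 + 1.38 = 12.42 kΩ.
Voltage divider: V = V_supply · (1.040 / 12.42) = 28.5 × 0.08374 = 2.386 mV.

V ≈ 2.39 mV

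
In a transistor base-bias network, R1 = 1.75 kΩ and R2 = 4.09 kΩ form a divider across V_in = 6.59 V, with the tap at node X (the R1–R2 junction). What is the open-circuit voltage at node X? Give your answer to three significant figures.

V_th ≈ 4.62 V

V_th is the unloaded tap voltage: V_in · R2/(R1+R2) = 6.59 × 0.7003 = 4.615 V.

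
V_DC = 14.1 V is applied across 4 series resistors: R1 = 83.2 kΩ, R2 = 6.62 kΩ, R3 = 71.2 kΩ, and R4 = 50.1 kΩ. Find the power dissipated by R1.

ΣR = 211.1 kΩ → I = 14.1/211.1 = 0.06679 mA.
P(R1) = I²·R1 = (0.06679)² × 83.2 = 0.3711 mW.

P ≈ 0.371 mW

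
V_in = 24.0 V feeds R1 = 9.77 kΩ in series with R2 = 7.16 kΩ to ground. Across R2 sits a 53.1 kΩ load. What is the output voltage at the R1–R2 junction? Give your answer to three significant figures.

V_out ≈ 9.42 V

The load sits in parallel with R2, giving an effective lower resistance R2' = R2·R_L/(R2+R_L) = 6.309 kΩ.
Then V_out = V_in · R2'/(R1 + R2') = 24.0 × 6.309/16.08 = 9.417 V.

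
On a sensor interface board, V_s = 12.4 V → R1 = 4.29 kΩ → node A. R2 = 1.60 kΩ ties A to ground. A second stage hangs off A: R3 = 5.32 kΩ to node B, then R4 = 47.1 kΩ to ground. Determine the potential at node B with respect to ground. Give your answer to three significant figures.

The second stage (R3 + R4 = 52.42 kΩ) loads node A in parallel with R2.
Effective lower resistance at A: R2 ‖ 52.42 = 1.553 kΩ.
So V_A = 12.4 × 0.2657 = 3.295 V.
Then the unloaded second divider: V_B = V_A × R4/(R3+R4) = 3.295 × 0.8985 = 2.961 V.

V_B ≈ 2.96 V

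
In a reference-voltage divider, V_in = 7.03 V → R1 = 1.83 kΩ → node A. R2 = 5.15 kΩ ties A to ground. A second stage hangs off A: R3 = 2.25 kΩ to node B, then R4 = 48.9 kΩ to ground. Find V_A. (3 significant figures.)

The second stage (R3 + R4 = 51.15 kΩ) loads node A in parallel with R2.
Effective lower resistance at A: R2 ‖ 51.15 = 4.679 kΩ.
First divider: V_A = V_in · 4.679/(1.83 + 4.679) = 5.053 V.

V_A ≈ 5.05 V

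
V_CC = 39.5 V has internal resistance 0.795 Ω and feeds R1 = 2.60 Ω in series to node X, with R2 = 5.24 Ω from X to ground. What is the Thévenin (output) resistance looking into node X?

R1' = 0.795 + 2.60 = 3.395 Ω (source resistance + R1).
With V_CC suppressed (replaced by a short), R_th = R1' ‖ R2 = (3.395 × 5.24)/(3.395 + 5.24) = 2.060 Ω.

R_th ≈ 2.06 Ω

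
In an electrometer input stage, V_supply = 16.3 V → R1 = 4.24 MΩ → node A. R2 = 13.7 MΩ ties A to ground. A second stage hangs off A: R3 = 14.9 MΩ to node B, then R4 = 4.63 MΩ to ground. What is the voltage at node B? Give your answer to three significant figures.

Looking into the second stage from A: R3 + R4 = 19.53 MΩ appears in parallel with R2.
R2 ‖ (R3+R4) = 8.052 MΩ.
So V_A = 16.3 × 0.6551 = 10.68 V.
Then the unloaded second divider: V_B = V_A × R4/(R3+R4) = 10.68 × 0.2371 = 2.531 V.

V_B ≈ 2.53 V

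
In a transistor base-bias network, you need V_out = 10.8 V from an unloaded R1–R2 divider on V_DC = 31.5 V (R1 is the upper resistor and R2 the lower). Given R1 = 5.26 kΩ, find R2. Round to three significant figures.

R2 ≈ 2.74 kΩ

Required fraction k = V_out/V_DC = 0.3429.
Rearranging, R2 = R1·k/(1−k) = 5.26 × 0.5217 = 2.744 kΩ.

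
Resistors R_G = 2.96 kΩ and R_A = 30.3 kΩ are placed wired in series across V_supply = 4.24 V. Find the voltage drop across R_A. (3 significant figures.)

Series total: ΣR = 2.96 + 30.3 = 33.26 kΩ.
By the voltage-divider rule, V = 4.24 × 30.30/33.26 = 3.863 V.

V ≈ 3.86 V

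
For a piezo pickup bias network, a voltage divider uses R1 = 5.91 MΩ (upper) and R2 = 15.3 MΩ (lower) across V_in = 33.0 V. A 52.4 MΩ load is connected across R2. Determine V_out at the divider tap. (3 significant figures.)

First combine the lower leg with the load: R2 ‖ R_L = 11.84 MΩ.
Now apply the divider: V_out = 33.0 × 0.6671 = 22.01 V.
(Unloaded it would be 23.8 V; the load pulls it down.)

V_out ≈ 22.0 V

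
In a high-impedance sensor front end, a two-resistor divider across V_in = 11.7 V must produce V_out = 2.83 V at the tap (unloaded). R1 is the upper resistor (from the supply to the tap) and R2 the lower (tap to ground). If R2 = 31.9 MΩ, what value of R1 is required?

R1 ≈ 100 MΩ

V_out/V_in = R2/(R1+R2) = 0.2419.
R1 = R2·(1/k − 1) = 31.9 × 3.134 = 99.98 MΩ.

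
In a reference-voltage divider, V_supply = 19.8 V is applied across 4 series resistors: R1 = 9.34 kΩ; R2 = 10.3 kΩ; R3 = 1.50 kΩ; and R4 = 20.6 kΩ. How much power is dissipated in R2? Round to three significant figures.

ΣR = 41.74 kΩ → I = 19.8/41.74 = 0.4744 mA.
V(R2) = I·R = 4.886 V; P = V·I = 4.886 × 0.4744 = 2.318 mW.

P ≈ 2.32 mW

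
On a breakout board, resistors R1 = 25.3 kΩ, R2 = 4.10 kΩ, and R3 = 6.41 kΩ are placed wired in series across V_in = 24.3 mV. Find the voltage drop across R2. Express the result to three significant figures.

V ≈ 2.78 mV

ΣR = 25.3 + 4.10 + 6.41 = 35.81 kΩ.
V = V_in · R/ΣR = 24.3 × 0.1145 = 2.782 mV.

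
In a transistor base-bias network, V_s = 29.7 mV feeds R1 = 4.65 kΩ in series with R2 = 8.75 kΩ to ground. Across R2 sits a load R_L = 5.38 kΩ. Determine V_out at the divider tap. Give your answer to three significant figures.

R2 ‖ R_L = (8.75 × 5.38)/(8.75 + 5.38) = 3.332 kΩ.
Now apply the divider: V_out = 29.7 × 0.4174 = 12.40 mV.
(Unloaded it would be 19.4 mV; the load pulls it down.)

V_out ≈ 12.4 mV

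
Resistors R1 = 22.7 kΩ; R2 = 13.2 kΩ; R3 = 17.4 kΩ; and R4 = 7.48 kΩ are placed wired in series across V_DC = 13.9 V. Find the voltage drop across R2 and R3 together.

V ≈ 7.00 V

ΣR = 22.7 + 13.2 + 17.4 + 7.48 = 60.78 kΩ.
R_{R2..R3} = 13.2 + 17.4 = 30.60 kΩ.
By the voltage-divider rule, V = 13.9 × 30.60/60.78 = 6.998 V.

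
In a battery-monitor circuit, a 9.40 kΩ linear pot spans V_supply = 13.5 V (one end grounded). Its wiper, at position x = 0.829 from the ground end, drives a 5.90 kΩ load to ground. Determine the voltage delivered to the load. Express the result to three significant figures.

V_out ≈ 9.13 V

Split the track: R_lower = x·R_p = 7.793 kΩ, R_upper = (1−x)·R_p = 1.607 kΩ.
R_L loads the lower segment: effective lower R = 3.358 kΩ.
Loaded-divider output: V_out = 13.5 × 0.6763 = 9.130 V.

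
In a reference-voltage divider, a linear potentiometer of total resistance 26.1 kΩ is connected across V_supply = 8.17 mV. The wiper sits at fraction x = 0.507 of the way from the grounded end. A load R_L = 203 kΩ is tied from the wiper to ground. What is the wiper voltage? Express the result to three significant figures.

Lower segment x·R_p = 13.23 kΩ; upper segment (1−x)·R_p = 12.87 kΩ.
Lower segment in parallel with the load: 13.23 ‖ 203 = 12.42 kΩ.
V_out = 8.17 × 12.42/(12.87 + 12.42) = 4.013 mV.

V_out ≈ 4.01 mV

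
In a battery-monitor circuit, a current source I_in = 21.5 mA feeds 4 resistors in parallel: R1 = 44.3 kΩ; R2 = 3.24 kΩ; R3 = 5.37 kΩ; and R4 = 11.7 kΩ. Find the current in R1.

ΣG = 1/44.3 + 1/3.24 + 1/5.37 + 1/11.7 = 0.6029.
Current divider: I(R1) = I_in · G_k/ΣG = 21.5 × (0.02257/0.6029) = 21.5 × 0.03744 = 0.8050 mA.

I ≈ 0.805 mA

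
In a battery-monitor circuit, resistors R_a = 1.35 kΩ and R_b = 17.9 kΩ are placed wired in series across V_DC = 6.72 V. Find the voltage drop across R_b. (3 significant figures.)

V ≈ 6.25 V

Series total: ΣR = 1.35 + 17.9 = 19.25 kΩ.
By the voltage-divider rule, V = 6.72 × 17.90/19.25 = 6.249 V.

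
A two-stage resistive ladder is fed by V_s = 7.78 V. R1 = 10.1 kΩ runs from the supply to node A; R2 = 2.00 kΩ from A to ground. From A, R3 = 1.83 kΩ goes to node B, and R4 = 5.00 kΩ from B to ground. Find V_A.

Looking into the second stage from A: R3 + R4 = 6.830 kΩ appears in parallel with R2.
R2 ‖ (R3+R4) = 1.547 kΩ.
First divider: V_A = V_s · 1.547/(10.1 + 1.547) = 1.033 V.

V_A ≈ 1.03 V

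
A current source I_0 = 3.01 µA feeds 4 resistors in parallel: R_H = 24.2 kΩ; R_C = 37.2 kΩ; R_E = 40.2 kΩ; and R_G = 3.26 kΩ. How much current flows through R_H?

I ≈ 0.311 µA

ΣG = 1/24.2 + 1/37.2 + 1/40.2 + 1/3.26 = 0.3998.
Current divider: I(R_H) = I_0 · G_k/ΣG = 3.01 × (0.04132/0.3998) = 3.01 × 0.1034 = 0.3111 µA.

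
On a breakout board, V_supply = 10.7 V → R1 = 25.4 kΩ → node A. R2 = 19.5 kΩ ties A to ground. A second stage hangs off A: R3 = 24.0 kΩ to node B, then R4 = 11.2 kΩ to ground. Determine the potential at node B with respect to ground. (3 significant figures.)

V_B ≈ 1.13 V

Looking into the second stage from A: R3 + R4 = 35.20 kΩ appears in parallel with R2.
Effective lower resistance at A: R2 ‖ 35.20 = 12.55 kΩ.
First divider: V_A = V_supply · 12.55/(25.4 + 12.55) = 3.538 V.
Then the unloaded second divider: V_B = V_A × R4/(R3+R4) = 3.538 × 0.3182 = 1.126 V.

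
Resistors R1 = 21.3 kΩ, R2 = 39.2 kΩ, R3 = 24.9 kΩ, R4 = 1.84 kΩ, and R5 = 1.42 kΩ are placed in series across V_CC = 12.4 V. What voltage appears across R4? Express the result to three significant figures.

V ≈ 0.257 V

Total series resistance ΣR = 21.3 + 39.2 + 24.9 + 1.84 + 1.42 = 88.66 kΩ.
V = V_CC · R/ΣR = 12.4 × 0.02075 = 0.2573 V.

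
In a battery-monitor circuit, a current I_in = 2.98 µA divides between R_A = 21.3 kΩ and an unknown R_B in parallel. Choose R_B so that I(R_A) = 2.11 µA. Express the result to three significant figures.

Two-branch current divider: I_A = I_in · R_B/(R_A + R_B).
With f = 0.7081, R_B = R_A · f/(1−f) = 21.3 × 2.425 = 51.66 kΩ.

R_B ≈ 51.7 kΩ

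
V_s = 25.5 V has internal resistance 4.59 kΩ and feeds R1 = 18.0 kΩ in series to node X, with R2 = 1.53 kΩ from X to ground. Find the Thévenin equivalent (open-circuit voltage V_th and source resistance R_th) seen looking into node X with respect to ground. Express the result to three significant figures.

V_th ≈ 1.62 V, R_th ≈ 1.43 kΩ

R1' = 4.59 + 18.0 = 22.59 kΩ (source resistance + R1).
With X open, the divider is unloaded: V_th = 25.5 × 1.53/24.12 = 1.618 V.
Zeroing V_s shorts the top of R1' to ground, so R_th = R1' ‖ R2 = 1.433 kΩ.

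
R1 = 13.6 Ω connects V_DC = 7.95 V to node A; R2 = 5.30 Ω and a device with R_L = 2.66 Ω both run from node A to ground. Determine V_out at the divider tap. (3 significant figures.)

V_out ≈ 0.916 V

The load sits in parallel with R2, giving an effective lower resistance R2' = R2·R_L/(R2+R_L) = 1.771 Ω.
Now apply the divider: V_out = 7.95 × 0.1152 = 0.9160 V.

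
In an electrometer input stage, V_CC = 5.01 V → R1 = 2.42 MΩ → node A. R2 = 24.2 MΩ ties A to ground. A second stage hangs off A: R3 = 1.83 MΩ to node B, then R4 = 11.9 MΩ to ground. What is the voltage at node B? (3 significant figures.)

V_B ≈ 3.40 V

Node A sees R2 in parallel with the series input of stage 2, R3 + R4 = 13.73 MΩ.
R2 ‖ (R3+R4) = 8.760 MΩ.
V_A = 5.01 × 8.760/(2.42 + 8.760) = 3.926 V.
Stage 2 is unloaded, so V_B = V_A · R4/(R3+R4) = 3.926 × 11.9/13.73 = 3.402 V.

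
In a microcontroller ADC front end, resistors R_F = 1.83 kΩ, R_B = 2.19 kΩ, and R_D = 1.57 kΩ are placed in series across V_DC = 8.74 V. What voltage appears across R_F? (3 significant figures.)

Series total: ΣR = 1.83 + 2.19 + 1.57 = 5.590 kΩ.
V = V_DC · R/ΣR = 8.74 × 0.3274 = 2.861 V.

V ≈ 2.86 V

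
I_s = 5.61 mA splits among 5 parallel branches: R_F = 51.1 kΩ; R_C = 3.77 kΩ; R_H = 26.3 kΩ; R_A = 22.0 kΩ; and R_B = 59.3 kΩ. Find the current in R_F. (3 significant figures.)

I ≈ 0.285 mA

Conductances: ΣG = 1/51.1 + 1/3.77 + 1/26.3 + 1/22.0 + 1/59.3 = 0.3852 (1/kΩ).
By the current-divider rule, I = I_s · G_k/ΣG = 5.61 × 0.05081 = 0.2850 mA.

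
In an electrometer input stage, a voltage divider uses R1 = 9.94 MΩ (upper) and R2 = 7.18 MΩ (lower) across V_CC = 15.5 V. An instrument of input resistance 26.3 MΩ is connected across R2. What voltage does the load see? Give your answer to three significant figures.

First combine the lower leg with the load: R2 ‖ R_L = 5.640 MΩ.
Then V_out = V_CC · R2'/(R1 + R2') = 15.5 × 5.640/15.58 = 5.611 V.

V_out ≈ 5.61 V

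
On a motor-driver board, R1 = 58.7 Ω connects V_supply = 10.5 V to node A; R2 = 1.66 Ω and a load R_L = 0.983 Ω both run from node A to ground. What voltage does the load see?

First combine the lower leg with the load: R2 ‖ R_L = 0.6174 Ω.
Then V_out = V_supply · R2'/(R1 + R2') = 10.5 × 0.6174/59.32 = 0.1093 V.
(Unloaded it would be 0.289 V; the load pulls it down.)

V_out ≈ 0.109 V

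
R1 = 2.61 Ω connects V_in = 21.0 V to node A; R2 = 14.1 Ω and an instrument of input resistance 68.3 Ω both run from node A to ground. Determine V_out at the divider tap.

V_out ≈ 17.2 V

First combine the lower leg with the load: R2 ‖ R_L = 11.69 Ω.
Then V_out = V_in · R2'/(R1 + R2') = 21.0 × 11.69/14.30 = 17.17 V.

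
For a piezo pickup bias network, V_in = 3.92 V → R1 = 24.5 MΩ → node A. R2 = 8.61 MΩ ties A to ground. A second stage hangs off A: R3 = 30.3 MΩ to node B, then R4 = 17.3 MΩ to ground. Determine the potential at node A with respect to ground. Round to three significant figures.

Node A sees R2 in parallel with the series input of stage 2, R3 + R4 = 47.60 MΩ.
Effective lower resistance at A: R2 ‖ 47.60 = 7.291 MΩ.
V_A = 3.92 × 7.291/(24.5 + 7.291) = 0.8990 V.

V_A ≈ 0.899 V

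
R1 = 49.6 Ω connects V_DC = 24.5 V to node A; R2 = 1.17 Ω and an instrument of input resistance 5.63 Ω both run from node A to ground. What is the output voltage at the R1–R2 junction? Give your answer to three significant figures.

R2 ‖ R_L = (1.17 × 5.63)/(1.17 + 5.63) = 0.9687 Ω.
Voltage divider with the loaded lower leg: V_out = 24.5 × 0.9687/(49.6 + 0.9687) = 24.5 × 0.01916 = 0.4693 V.

V_out ≈ 0.469 V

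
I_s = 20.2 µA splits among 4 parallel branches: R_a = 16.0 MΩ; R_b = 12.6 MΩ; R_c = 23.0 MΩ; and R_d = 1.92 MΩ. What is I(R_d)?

I ≈ 14.9 µA

Conductances: ΣG = 1/16.0 + 1/12.6 + 1/23.0 + 1/1.92 = 0.7062 (1/MΩ).
Current divider: I(R_d) = I_s · G_k/ΣG = 20.2 × (0.5208/0.7062) = 20.2 × 0.7375 = 14.90 µA.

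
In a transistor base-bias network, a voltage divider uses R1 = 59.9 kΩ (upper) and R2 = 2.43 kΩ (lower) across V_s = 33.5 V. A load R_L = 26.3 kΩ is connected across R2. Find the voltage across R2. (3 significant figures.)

V_out ≈ 1.20 V

First combine the lower leg with the load: R2 ‖ R_L = 2.224 kΩ.
Voltage divider with the loaded lower leg: V_out = 33.5 × 2.224/(59.9 + 2.224) = 33.5 × 0.03581 = 1.200 V.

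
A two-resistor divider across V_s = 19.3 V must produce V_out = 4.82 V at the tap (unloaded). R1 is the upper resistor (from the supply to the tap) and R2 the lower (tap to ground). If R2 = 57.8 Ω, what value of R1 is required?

V_out/V_s = R2/(R1+R2) = 0.2497.
So R1 = R2 · (V_s/V_out − 1) = 57.8 × (19.3/4.82 − 1) = 57.8 × 3.004 = 173.6 Ω.

R1 ≈ 174 Ω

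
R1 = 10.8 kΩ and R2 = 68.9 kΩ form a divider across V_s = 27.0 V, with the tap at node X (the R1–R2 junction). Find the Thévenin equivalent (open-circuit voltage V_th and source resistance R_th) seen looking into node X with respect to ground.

Open-circuit (no load on X): V_th = V_s · R2/(R1 + R2) = 27.0 × 68.9/(10.80 + 68.9) = 23.34 V.
Looking into X with the source shorted: R_th = R1·R2/(R1+R2) = 10.80 × 68.9/79.70 = 9.337 kΩ.

V_th ≈ 23.3 V, R_th ≈ 9.34 kΩ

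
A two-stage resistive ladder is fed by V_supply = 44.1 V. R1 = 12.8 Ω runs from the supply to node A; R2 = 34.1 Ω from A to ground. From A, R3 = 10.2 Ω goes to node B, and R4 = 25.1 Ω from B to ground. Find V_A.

The second stage (R3 + R4 = 35.30 Ω) loads node A in parallel with R2.
Effective lower resistance at A: R2 ‖ 35.30 = 17.34 Ω.
V_A = 44.1 × 17.34/(12.8 + 17.34) = 25.37 V.

V_A ≈ 25.4 V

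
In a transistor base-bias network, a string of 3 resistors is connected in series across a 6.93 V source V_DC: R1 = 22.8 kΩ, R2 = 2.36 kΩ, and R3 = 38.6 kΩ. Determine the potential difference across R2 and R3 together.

V ≈ 4.45 V

Series total: ΣR = 22.8 + 2.36 + 38.6 = 63.76 kΩ.
R_{R2..R3} = 2.36 + 38.6 = 40.96 kΩ.
By the voltage-divider rule, V = 6.93 × 40.96/63.76 = 4.452 V.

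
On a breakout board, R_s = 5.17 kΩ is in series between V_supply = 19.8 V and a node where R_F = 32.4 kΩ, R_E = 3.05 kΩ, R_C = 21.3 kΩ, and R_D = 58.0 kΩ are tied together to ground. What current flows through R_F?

I ≈ 0.192 mA

Combine the parallel branches: R_p = (1/32.4 + 1/3.05 + 1/21.3 + 1/58.0)⁻¹ = 2.364 kΩ.
Node voltage V_A = V_supply · R_p/(R_s + R_p) = 19.8 × 0.3138 = 6.214 V.
Branch current I = V_A/R_F = 6.214/32.4 = 0.1918 mA.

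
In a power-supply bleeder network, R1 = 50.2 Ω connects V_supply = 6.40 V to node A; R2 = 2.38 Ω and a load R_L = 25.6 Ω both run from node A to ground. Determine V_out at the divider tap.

V_out ≈ 0.266 V

The load sits in parallel with R2, giving an effective lower resistance R2' = R2·R_L/(R2+R_L) = 2.178 Ω.
Then V_out = V_supply · R2'/(R1 + R2') = 6.40 × 2.178/52.38 = 0.2661 V.
(Unloaded it would be 0.290 V; the load pulls it down.)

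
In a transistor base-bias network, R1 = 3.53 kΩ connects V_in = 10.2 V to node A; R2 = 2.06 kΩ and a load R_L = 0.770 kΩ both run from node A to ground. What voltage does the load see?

V_out ≈ 1.40 V

First combine the lower leg with the load: R2 ‖ R_L = 0.5605 kΩ.
Now apply the divider: V_out = 10.2 × 0.1370 = 1.398 V.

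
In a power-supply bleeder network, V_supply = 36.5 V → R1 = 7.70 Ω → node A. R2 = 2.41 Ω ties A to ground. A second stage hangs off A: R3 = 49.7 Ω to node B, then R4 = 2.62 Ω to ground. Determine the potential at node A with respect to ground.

V_A ≈ 8.41 V

The second stage (R3 + R4 = 52.32 Ω) loads node A in parallel with R2.
Effective lower resistance at A: R2 ‖ 52.32 = 2.304 Ω.
V_A = 36.5 × 2.304/(7.70 + 2.304) = 8.406 V.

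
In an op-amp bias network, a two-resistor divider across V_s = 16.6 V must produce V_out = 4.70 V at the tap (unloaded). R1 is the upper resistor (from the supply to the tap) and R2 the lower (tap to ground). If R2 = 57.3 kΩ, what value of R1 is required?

The divider ratio is R2/(R1+R2) = 4.70/16.6 = 0.2831.
R1 = R2·(1/k − 1) = 57.3 × 2.532 = 145.1 kΩ.

R1 ≈ 145 kΩ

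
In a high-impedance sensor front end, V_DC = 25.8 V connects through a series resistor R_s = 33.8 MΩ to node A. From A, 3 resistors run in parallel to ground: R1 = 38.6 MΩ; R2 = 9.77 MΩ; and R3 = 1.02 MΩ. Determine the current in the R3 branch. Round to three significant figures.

Combine the parallel branches: R_p = (1/38.6 + 1/9.77 + 1/1.02)⁻¹ = 0.9020 MΩ.
V_A by voltage divider: V_A = 25.8 × 0.9020/(33.8 + 0.9020) = 0.6706 V.
Branch current I = V_A/R3 = 0.6706/1.02 = 0.6575 µA.
(Check via current divider: I_total = 0.7435 µA; share G_k/ΣG = 0.8843 → same result.)

I ≈ 0.657 µA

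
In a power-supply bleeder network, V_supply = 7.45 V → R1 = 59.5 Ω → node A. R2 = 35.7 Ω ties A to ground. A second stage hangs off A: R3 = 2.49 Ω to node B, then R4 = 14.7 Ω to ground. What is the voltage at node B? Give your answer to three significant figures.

The second stage (R3 + R4 = 17.19 Ω) loads node A in parallel with R2.
Effective lower resistance at A: R2 ‖ 17.19 = 11.60 Ω.
V_A = 7.45 × 11.60/(59.5 + 11.60) = 1.216 V.
V_B = V_A × 0.8551 = 1.040 V.

V_B ≈ 1.04 V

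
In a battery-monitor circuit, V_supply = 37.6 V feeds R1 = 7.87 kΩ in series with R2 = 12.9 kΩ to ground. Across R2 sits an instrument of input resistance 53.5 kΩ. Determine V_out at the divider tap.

V_out ≈ 21.4 V

R2 ‖ R_L = (12.9 × 53.5)/(12.9 + 53.5) = 10.39 kΩ.
Voltage divider with the loaded lower leg: V_out = 37.6 × 10.39/(7.87 + 10.39) = 37.6 × 0.5691 = 21.40 V.
(Unloaded it would be 23.4 V; the load pulls it down.)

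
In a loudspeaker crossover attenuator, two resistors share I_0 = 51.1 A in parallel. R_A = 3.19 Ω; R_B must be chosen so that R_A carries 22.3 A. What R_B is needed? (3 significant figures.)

R_B ≈ 2.47 Ω

Two-branch current divider: I_A = I_0 · R_B/(R_A + R_B).
With f = 0.4364, R_B = R_A · f/(1−f) = 3.19 × 0.7743 = 2.470 Ω.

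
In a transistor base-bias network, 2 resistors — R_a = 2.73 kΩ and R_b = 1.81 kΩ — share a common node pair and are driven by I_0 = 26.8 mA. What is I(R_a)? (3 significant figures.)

I ≈ 10.7 mA

Two-branch current divider: I_k = I_0 · R_other/(R_1 + R_2).
I(R_a) = 26.8 × 1.81/(2.73 + 1.81) = 26.8 × 0.3987 = 10.68 mA.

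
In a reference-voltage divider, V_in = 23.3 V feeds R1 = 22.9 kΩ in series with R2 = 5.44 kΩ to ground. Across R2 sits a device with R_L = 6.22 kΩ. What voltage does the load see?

First combine the lower leg with the load: R2 ‖ R_L = 2.902 kΩ.
Voltage divider with the loaded lower leg: V_out = 23.3 × 2.902/(22.9 + 2.902) = 23.3 × 0.1125 = 2.621 V.

V_out ≈ 2.62 V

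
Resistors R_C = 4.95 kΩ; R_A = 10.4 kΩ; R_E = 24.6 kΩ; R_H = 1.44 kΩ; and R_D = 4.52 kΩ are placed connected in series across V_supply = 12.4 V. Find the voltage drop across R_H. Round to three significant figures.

Total series resistance ΣR = 4.95 + 10.4 + 24.6 + 1.44 + 4.52 = 45.91 kΩ.
By the voltage-divider rule, V = 12.4 × 1.440/45.91 = 0.3889 V.

V ≈ 0.389 V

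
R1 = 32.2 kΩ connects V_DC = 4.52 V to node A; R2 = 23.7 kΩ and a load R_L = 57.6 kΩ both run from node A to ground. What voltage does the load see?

V_out ≈ 1.55 V

The load sits in parallel with R2, giving an effective lower resistance R2' = R2·R_L/(R2+R_L) = 16.79 kΩ.
Then V_out = V_DC · R2'/(R1 + R2') = 4.52 × 16.79/48.99 = 1.549 V.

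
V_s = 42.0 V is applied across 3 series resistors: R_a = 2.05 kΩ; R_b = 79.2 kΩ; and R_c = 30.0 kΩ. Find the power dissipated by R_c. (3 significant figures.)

The common current is I = 42.0/111.2 = 0.3775 mA.
P = I²R = 0.1425 × 30.0 = 4.276 mW.

P ≈ 4.28 mW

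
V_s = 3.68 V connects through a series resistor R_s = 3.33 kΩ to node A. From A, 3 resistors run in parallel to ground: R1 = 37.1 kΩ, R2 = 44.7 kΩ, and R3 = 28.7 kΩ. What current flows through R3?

Combine the parallel branches: R_p = (1/37.1 + 1/44.7 + 1/28.7)⁻¹ = 11.88 kΩ.
V_A = 3.68 × 11.88/15.21 = 2.874 V.
Branch current I = V_A/R3 = 2.874/28.7 = 0.1002 mA.

I ≈ 0.100 mA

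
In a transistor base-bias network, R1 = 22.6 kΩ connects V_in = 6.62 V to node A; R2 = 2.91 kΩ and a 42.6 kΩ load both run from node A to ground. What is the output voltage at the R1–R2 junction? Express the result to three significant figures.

The load sits in parallel with R2, giving an effective lower resistance R2' = R2·R_L/(R2+R_L) = 2.724 kΩ.
Then V_out = V_in · R2'/(R1 + R2') = 6.62 × 2.724/25.32 = 0.7121 V.
(Unloaded it would be 0.755 V; the load pulls it down.)

V_out ≈ 0.712 V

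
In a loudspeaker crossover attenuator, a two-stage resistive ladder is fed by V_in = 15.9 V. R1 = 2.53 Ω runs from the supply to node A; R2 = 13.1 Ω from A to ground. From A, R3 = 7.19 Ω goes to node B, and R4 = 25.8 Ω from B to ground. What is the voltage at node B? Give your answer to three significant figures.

Looking into the second stage from A: R3 + R4 = 32.99 Ω appears in parallel with R2.
Effective lower resistance at A: R2 ‖ 32.99 = 9.377 Ω.
V_A = 15.9 × 9.377/(2.53 + 9.377) = 12.52 V.
Then the unloaded second divider: V_B = V_A × R4/(R3+R4) = 12.52 × 0.7821 = 9.792 V.

V_B ≈ 9.79 V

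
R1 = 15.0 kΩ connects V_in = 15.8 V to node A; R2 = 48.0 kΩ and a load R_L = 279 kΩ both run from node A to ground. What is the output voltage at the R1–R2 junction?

First combine the lower leg with the load: R2 ‖ R_L = 40.95 kΩ.
Then V_out = V_in · R2'/(R1 + R2') = 15.8 × 40.95/55.95 = 11.56 V.

V_out ≈ 11.6 V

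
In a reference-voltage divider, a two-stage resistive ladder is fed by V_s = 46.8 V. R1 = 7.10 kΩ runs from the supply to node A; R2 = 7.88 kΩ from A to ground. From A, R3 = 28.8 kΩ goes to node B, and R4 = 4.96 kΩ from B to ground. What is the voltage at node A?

V_A ≈ 22.2 V

Node A sees R2 in parallel with the series input of stage 2, R3 + R4 = 33.76 kΩ.
Effective lower resistance at A: R2 ‖ 33.76 = 6.389 kΩ.
So V_A = 46.8 × 0.4736 = 22.17 V.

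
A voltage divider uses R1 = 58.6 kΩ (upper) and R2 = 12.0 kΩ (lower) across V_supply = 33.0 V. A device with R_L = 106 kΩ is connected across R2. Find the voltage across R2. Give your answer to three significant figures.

V_out ≈ 5.13 V

The load sits in parallel with R2, giving an effective lower resistance R2' = R2·R_L/(R2+R_L) = 10.78 kΩ.
Then V_out = V_supply · R2'/(R1 + R2') = 33.0 × 10.78/69.38 = 5.127 V.
(Unloaded it would be 5.61 V; the load pulls it down.)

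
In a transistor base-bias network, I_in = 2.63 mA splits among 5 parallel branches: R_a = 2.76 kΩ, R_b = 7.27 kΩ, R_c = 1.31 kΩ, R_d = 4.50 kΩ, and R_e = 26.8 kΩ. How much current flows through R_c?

Conductances: ΣG = 1/2.76 + 1/7.27 + 1/1.31 + 1/4.50 + 1/26.8 = 1.523 (1/kΩ).
By the current-divider rule, I = I_in · G_k/ΣG = 2.63 × 0.5013 = 1.318 mA.

I ≈ 1.32 mA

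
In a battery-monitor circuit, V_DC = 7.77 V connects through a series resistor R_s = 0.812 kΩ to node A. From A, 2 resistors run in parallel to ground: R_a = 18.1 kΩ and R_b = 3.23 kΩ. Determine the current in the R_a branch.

I ≈ 0.331 mA

Equivalent of the parallel group: R_p = 2.741 kΩ.
Node voltage V_A = V_DC · R_p/(R_s + R_p) = 7.77 × 0.7715 = 5.994 V.
I(R_a) = V_A / R_a = 5.994/18.1 = 0.3312 mA.
(Check via current divider: I_total = 2.187 mA; share G_k/ΣG = 0.1514 → same result.)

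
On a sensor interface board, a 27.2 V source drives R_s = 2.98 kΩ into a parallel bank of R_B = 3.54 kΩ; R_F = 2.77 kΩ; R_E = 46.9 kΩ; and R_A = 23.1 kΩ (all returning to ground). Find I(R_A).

I ≈ 0.379 mA

Parallel bank: R_p = 1/(1/3.54 + 1/2.77 + 1/46.9 + 1/23.1) = 1.412 kΩ.
Node voltage V_A = V_supply · R_p/(R_s + R_p) = 27.2 × 0.3215 = 8.746 V.
Branch current I = V_A/R_A = 8.746/23.1 = 0.3786 mA.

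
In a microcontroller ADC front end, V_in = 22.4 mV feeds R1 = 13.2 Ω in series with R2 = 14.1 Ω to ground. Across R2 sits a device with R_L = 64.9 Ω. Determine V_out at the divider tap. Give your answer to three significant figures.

R2 ‖ R_L = (14.1 × 64.9)/(14.1 + 64.9) = 11.58 Ω.
Now apply the divider: V_out = 22.4 × 0.4674 = 10.47 mV.
(Unloaded it would be 11.6 mV; the load pulls it down.)

V_out ≈ 10.5 mV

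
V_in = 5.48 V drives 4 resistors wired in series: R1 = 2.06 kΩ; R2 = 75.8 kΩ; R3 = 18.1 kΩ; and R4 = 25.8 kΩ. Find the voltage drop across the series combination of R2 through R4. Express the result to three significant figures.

V ≈ 5.39 V

Series total: ΣR = 2.06 + 75.8 + 18.1 + 25.8 = 121.8 kΩ.
R_{R2..R4} = 75.8 + 18.1 + 25.8 = 119.7 kΩ.
By the voltage-divider rule, V = 5.48 × 119.7/121.8 = 5.387 V.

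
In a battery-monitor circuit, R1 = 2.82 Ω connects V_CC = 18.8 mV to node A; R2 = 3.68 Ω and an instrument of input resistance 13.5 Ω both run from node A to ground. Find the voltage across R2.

The load sits in parallel with R2, giving an effective lower resistance R2' = R2·R_L/(R2+R_L) = 2.892 Ω.
Now apply the divider: V_out = 18.8 × 0.5063 = 9.518 mV.

V_out ≈ 9.52 mV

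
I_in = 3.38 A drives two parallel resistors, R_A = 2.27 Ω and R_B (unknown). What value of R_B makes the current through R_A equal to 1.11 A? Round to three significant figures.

The fraction through R_A equals R_B/(R_A+R_B).
With f = 0.3284, R_B = R_A · f/(1−f) = 2.27 × 0.4890 = 1.110 Ω.

R_B ≈ 1.11 Ω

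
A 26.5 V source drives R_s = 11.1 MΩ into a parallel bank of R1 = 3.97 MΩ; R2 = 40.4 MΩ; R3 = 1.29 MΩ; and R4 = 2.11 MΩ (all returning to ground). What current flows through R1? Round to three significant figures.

I ≈ 0.372 µA

Combine the parallel branches: R_p = (1/3.97 + 1/40.4 + 1/1.29 + 1/2.11)⁻¹ = 0.6554 MΩ.
Node voltage V_A = V_in · R_p/(R_s + R_p) = 26.5 × 0.05575 = 1.477 V.
Branch current I = V_A/R1 = 1.477/3.97 = 0.3722 µA.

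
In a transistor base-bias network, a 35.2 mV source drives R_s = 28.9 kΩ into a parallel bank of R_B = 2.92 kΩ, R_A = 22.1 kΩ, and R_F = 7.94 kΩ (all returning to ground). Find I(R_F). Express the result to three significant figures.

I ≈ 0.280 µA

Combine the parallel branches: R_p = (1/2.92 + 1/22.1 + 1/7.94)⁻¹ = 1.947 kΩ.
V_A = 35.2 × 1.947/30.85 = 2.222 mV.
I(R_F) = V_A / R_F = 2.222/7.94 = 0.2798 µA.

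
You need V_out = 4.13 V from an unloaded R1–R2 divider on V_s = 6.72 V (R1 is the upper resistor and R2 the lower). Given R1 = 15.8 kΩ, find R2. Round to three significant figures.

R2 ≈ 25.2 kΩ

V_out/V_s = R2/(R1+R2) = 0.6146.
So R2 = R1 · V_out/(V_s − V_out) = 15.8 × 4.13/(6.72 − 4.13) = 15.8 × 1.595 = 25.19 kΩ.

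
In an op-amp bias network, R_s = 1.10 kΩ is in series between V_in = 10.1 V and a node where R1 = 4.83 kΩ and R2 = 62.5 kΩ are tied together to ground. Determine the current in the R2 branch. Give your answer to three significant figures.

Parallel bank: R_p = 1/(1/4.83 + 1/62.5) = 4.484 kΩ.
Node voltage V_A = V_in · R_p/(R_s + R_p) = 10.1 × 0.8030 = 8.110 V.
Branch current I = V_A/R2 = 8.110/62.5 = 0.1298 mA.

I ≈ 0.130 mA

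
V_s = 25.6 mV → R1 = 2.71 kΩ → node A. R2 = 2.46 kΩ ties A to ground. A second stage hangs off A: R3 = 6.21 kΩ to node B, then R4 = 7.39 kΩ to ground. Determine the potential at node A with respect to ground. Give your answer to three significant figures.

Looking into the second stage from A: R3 + R4 = 13.60 kΩ appears in parallel with R2.
Effective lower resistance at A: R2 ‖ 13.60 = 2.083 kΩ.
V_A = 25.6 × 2.083/(2.71 + 2.083) = 11.13 mV.

V_A ≈ 11.1 mV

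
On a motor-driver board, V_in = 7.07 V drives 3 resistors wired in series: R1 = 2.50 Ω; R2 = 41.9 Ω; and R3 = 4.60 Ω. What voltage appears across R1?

V ≈ 0.361 V

ΣR = 2.50 + 41.9 + 4.60 = 49.00 Ω.
V = V_in · R/ΣR = 7.07 × 0.05102 = 0.3607 V.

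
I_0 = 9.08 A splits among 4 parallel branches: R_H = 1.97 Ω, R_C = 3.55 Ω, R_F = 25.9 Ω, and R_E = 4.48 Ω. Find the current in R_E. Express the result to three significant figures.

Conductances: ΣG = 1/1.97 + 1/3.55 + 1/25.9 + 1/4.48 = 1.051 (1/Ω).
Current divider: I(R_E) = I_0 · G_k/ΣG = 9.08 × (0.2232/1.051) = 9.08 × 0.2124 = 1.928 A.

I ≈ 1.93 A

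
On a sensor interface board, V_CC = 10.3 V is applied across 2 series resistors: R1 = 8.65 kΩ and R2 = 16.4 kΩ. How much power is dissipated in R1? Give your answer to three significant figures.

P ≈ 1.46 mW

Series current I = V_CC/ΣR = 10.3/25.05 = 0.4112 mA.
P(R1) = I²·R1 = (0.4112)² × 8.65 = 1.462 mW.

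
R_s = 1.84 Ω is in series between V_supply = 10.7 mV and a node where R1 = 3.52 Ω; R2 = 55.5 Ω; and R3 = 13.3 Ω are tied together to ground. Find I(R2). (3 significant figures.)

Combine the parallel branches: R_p = (1/3.52 + 1/55.5 + 1/13.3)⁻¹ = 2.650 Ω.
Node voltage V_A = V_supply · R_p/(R_s + R_p) = 10.7 × 0.5902 = 6.316 mV.
I(R2) = V_A / R2 = 6.316/55.5 = 0.1138 mA.
(Equivalently: I_total = 2.383 mA, then current-divider fraction G_k/ΣG = 0.04776.)

I ≈ 0.114 mA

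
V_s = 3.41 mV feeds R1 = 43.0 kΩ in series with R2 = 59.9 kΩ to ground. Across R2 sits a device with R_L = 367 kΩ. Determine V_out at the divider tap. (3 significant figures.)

V_out ≈ 1.86 mV

First combine the lower leg with the load: R2 ‖ R_L = 51.50 kΩ.
Then V_out = V_s · R2'/(R1 + R2') = 3.41 × 51.50/94.50 = 1.858 mV.
(Unloaded it would be 1.99 mV; the load pulls it down.)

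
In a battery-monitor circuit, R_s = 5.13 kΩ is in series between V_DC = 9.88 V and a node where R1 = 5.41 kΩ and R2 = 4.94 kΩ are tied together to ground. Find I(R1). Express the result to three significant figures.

I ≈ 0.611 mA

Combine the parallel branches: R_p = (1/5.41 + 1/4.94)⁻¹ = 2.582 kΩ.
Node voltage V_A = V_DC · R_p/(R_s + R_p) = 9.88 × 0.3348 = 3.308 V.
Branch current I = V_A/R1 = 3.308/5.41 = 0.6115 mA.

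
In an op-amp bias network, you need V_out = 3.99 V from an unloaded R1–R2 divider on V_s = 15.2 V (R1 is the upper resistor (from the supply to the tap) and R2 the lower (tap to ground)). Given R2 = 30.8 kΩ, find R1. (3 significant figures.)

R1 ≈ 86.5 kΩ

V_out/V_s = R2/(R1+R2) = 0.2625.
R1 = R2·(1/k − 1) = 30.8 × 2.810 = 86.53 kΩ.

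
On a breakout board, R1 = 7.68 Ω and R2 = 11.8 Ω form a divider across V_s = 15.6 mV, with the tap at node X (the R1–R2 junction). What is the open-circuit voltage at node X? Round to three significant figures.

V_th ≈ 9.45 mV

With X open, the divider is unloaded: V_th = 15.6 × 11.8/19.48 = 9.450 mV.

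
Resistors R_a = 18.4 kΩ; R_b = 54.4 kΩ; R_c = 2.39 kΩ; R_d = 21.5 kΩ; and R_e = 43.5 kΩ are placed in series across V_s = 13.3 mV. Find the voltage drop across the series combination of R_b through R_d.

Total series resistance ΣR = 18.4 + 54.4 + 2.39 + 21.5 + 43.5 = 140.2 kΩ.
R_{R_b..R_d} = 54.4 + 2.39 + 21.5 = 78.29 kΩ.
V = V_s · R/ΣR = 13.3 × 0.5585 = 7.427 mV.

V ≈ 7.43 mV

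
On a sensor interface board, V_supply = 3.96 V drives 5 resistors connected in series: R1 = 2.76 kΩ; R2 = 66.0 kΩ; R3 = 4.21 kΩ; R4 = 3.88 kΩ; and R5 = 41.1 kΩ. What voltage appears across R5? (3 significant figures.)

Total series resistance ΣR = 2.76 + 66.0 + 4.21 + 3.88 + 41.1 = 118.0 kΩ.
V = V_supply · R/ΣR = 3.96 × 0.3485 = 1.380 V.

V ≈ 1.38 V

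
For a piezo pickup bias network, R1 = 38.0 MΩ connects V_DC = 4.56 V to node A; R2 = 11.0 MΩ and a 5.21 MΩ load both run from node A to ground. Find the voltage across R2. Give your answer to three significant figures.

V_out ≈ 0.388 V

R2 ‖ R_L = (11.0 × 5.21)/(11.0 + 5.21) = 3.535 MΩ.
Voltage divider with the loaded lower leg: V_out = 4.56 × 3.535/(38.0 + 3.535) = 4.56 × 0.08512 = 0.3881 V.
(Unloaded it would be 1.02 V; the load pulls it down.)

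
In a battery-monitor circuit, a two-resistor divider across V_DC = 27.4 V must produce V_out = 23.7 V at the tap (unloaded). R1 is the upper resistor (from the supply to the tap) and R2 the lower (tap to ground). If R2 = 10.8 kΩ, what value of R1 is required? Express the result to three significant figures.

V_out/V_DC = R2/(R1+R2) = 0.8650.
R1 = R2·(1/k − 1) = 10.8 × 0.1561 = 1.686 kΩ.

R1 ≈ 1.69 kΩ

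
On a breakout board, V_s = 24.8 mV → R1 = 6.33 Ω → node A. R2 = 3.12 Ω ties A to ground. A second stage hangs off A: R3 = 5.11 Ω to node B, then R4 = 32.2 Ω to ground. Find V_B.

V_B ≈ 6.69 mV

Node A sees R2 in parallel with the series input of stage 2, R3 + R4 = 37.31 Ω.
Effective lower resistance at A: R2 ‖ 37.31 = 2.879 Ω.
First divider: V_A = V_s · 2.879/(6.33 + 2.879) = 7.754 mV.
Stage 2 is unloaded, so V_B = V_A · R4/(R3+R4) = 7.754 × 32.2/37.31 = 6.692 mV.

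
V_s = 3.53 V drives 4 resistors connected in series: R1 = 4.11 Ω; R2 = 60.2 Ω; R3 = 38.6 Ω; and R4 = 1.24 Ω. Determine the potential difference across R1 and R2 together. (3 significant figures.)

V ≈ 2.18 V

Series total: ΣR = 4.11 + 60.2 + 38.6 + 1.24 = 104.2 Ω.
R_{R1..R2} = 4.11 + 60.2 = 64.31 Ω.
V = V_s · R/ΣR = 3.53 × 0.6175 = 2.180 V.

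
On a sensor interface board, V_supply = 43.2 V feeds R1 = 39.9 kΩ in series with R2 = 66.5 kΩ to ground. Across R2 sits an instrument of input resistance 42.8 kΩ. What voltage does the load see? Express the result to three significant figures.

First combine the lower leg with the load: R2 ‖ R_L = 26.04 kΩ.
Voltage divider with the loaded lower leg: V_out = 43.2 × 26.04/(39.9 + 26.04) = 43.2 × 0.3949 = 17.06 V.

V_out ≈ 17.1 V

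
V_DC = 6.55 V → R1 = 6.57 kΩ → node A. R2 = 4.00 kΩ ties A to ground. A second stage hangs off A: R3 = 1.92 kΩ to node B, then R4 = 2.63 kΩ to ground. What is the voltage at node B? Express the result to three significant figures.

V_B ≈ 0.926 V

Looking into the second stage from A: R3 + R4 = 4.550 kΩ appears in parallel with R2.
R2 ‖ (R3+R4) = 2.129 kΩ.
First divider: V_A = V_DC · 2.129/(6.57 + 2.129) = 1.603 V.
Stage 2 is unloaded, so V_B = V_A · R4/(R3+R4) = 1.603 × 2.63/4.550 = 0.9265 V.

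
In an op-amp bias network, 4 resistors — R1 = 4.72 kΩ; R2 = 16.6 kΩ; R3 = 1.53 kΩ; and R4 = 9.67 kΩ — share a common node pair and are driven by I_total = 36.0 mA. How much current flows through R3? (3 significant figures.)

I ≈ 22.9 mA

ΣG = 1/4.72 + 1/16.6 + 1/1.53 + 1/9.67 = 1.029.
R3 takes the fraction G_k/ΣG = 0.6536/1.029 = 0.6351, so I = 36.0 × 0.6351 = 22.86 mA.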